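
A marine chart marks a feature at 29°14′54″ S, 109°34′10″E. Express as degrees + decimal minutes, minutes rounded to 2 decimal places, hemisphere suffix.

29° 14.90′ S, 109° 34.17′ E

Latitude: seconds/60 = 0.90000; minutes = 14 + 0.90000 = 14.9000
Longitude: 34 + 10/60 = 34.1667′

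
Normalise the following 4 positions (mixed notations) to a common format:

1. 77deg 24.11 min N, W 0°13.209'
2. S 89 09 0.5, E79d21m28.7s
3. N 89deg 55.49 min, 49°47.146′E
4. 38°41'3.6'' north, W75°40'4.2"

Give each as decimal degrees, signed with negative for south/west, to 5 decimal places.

1. 77.40183, -0.22015
2. -89.15014, 79.35797
3. 89.92483, 49.78577
4. 38.68433, -75.66783

Point 1:
  Latitude: 77 + 24.11/60 = 77.401833
  N ⇒ keep positive
  Longitude: 0 + 13.209/60 = 0.220150
  W → negative
Point 2:
  Lat: 9′ + 0.5″ = 9.00833′; 89 + 9.00833/60 = 89.150139
  S → negative
  λ: 79 + 21/60 + 28.7/3600 = 79.357972
  E → positive
Point 3:
  Lat: 55.49′ = 0.924833°; total 89.924833
  N ⇒ keep positive
  Lon: 47.146′ = 0.785767°; total 49.785767
  E → positive
Point 4:
  Lat: 38° + 41/60 + 3.6/3600 = 38 + 0.683333 + 0.001000 = 38.684333
  N ⇒ keep positive
  Lon: 75 + 40/60 + 4.2/3600 = 75.667833
  hemisphere W, so the sign is −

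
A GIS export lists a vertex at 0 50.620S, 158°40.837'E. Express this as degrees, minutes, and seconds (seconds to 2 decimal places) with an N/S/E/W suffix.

0°50′37.20″ S, 158°40′50.22″ E

Lat: fractional minutes 0.62000 × 60 = 37.2000″
Longitude: fractional minutes 0.83700 × 60 = 50.2200″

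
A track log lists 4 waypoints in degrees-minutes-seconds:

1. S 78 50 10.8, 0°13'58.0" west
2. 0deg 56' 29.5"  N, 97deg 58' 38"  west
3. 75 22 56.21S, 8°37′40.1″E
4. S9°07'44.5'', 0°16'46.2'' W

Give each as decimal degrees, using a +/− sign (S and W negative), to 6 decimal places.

Point 1:
  Lat: 78 + 50/60 + 10.8/3600 = 78.8363333
  S → negative
  λ: 13′ + 58″ = 13.96667′; 0 + 13.96667/60 = 0.2327778
  W ⇒ negate
Point 2:
  Latitude: 56′ + 29.5″ = 56.49167′; 0 + 56.49167/60 = 0.9415278
  N ⇒ keep positive
  Lon: 97 + 58/60 + 38/3600 = 97.9772222
  W ⇒ negate
Point 3:
  φ: 22′ + 56.21″ = 22.93683′; 75 + 22.93683/60 = 75.3822806
  S → negative
  Lon: 8 + 37/60 + 40.1/3600 = 8.6278056
  E → positive
Point 4:
  Lat: 9 + 7/60 + 44.5/3600 = 9.1290278
  hemisphere S, so the sign is −
  Longitude: 0 + 16/60 + 46.2/3600 = 0.2795000
  W → negative

1. -78.836333, -0.232778
2. 0.941528, -97.977222
3. -75.382281, 8.627806
4. -9.129028, -0.279500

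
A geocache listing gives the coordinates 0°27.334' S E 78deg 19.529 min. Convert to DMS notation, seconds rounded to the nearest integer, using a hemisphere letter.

0°27′20″ S, 78°19′32″ E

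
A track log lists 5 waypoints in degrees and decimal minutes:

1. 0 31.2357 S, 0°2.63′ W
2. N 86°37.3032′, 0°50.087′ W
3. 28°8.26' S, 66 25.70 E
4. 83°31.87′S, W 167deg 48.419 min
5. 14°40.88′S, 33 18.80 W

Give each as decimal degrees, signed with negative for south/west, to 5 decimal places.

Point 1:
  φ: 31.2357′ = 0.520595°; total 0.520595
  hemisphere S, so the sign is −
  λ: 2.63′ = 0.043833°; total 0.043833
  W ⇒ negate
Point 2:
  φ: 86 + 37.3032/60 = 86.621720
  N → positive
  Lon: 50.087′ = 0.834783°; total 0.834783
  hemisphere W, so the sign is −
Point 3:
  φ: 28 + 8.26/60 = 28.137667
  S → negative
  Lon: 66 + 25.7/60 = 66.428333
  E ⇒ keep positive
Point 4:
  φ: 83 + 31.87/60 = 83.531167
  hemisphere S, so the sign is −
  Longitude: 167 + 48.419/60 = 167.806983
  hemisphere W, so the sign is −
Point 5:
  Lat: 40.88′ = 0.681333°; total 14.681333
  S ⇒ negate
  λ: 18.8′ = 0.313333°; total 33.313333
  hemisphere W, so the sign is −

1. -0.52060, -0.04383
2. 86.62172, -0.83478
3. -28.13767, 66.42833
4. -83.53117, -167.80698
5. -14.68133, -33.31333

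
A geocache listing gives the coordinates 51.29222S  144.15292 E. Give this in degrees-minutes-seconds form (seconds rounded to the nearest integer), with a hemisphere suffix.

51°17′32″ S, 144°09′11″ E

Lat: whole degrees 51; 17.53320′ → 17′ and 31.99″
Longitude: 0.152920 × 60 = 9.17520′ → 9′, remainder × 60 = 10.51″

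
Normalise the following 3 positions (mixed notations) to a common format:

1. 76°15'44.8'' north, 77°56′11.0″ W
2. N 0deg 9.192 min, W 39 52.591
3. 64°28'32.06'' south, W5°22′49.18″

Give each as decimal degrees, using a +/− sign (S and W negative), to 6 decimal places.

Point 1:
  Lat: 76° + 15/60 + 44.8/3600 = 76 + 0.250000 + 0.012444 = 76.2624444
  N ⇒ keep positive
  Longitude: 56′ + 11″ = 56.18333′; 77 + 56.18333/60 = 77.9363889
  hemisphere W, so the sign is −
Point 2:
  Lat: 9.192′ = 0.153200°; total 0.1532000
  N ⇒ keep positive
  λ: 39 + 52.591/60 = 39.8765167
  W ⇒ negate
Point 3:
  Latitude: 28′ + 32.06″ = 28.53433′; 64 + 28.53433/60 = 64.4755722
  S ⇒ negate
  λ: 5 + 22/60 + 49.18/3600 = 5.3803278
  W → negative

1. 76.262444, -77.936389
2. 0.153200, -39.876517
3. -64.475572, -5.380328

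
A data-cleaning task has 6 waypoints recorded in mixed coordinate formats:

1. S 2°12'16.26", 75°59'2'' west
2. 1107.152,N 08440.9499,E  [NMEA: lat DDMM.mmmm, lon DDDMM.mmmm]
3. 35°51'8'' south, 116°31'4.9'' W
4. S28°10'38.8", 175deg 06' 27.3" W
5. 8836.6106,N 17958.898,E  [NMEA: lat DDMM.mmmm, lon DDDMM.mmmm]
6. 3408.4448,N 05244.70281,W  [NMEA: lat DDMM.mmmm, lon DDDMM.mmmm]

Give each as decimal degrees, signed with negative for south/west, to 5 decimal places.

1. -2.20452, -75.98389
2. 11.11920, 84.68250
3. -35.85222, -116.51803
4. -28.17744, -175.10758
5. 88.61018, 179.98163
6. 34.14075, -52.74505

Point 1:
  φ: 12′ + 16.26″ = 12.27100′; 2 + 12.27100/60 = 2.204517
  hemisphere S, so the sign is −
  Longitude: 59′ + 2″ = 59.03333′; 75 + 59.03333/60 = 75.983889
  W ⇒ negate
Point 2:
  Latitude: split at 2 digits → 11° and 7.152′; 11 + 7.152/60 = 11.119200
  N → positive
  Lon: degrees = first 3 digits = 84, minutes = 40.9499; 84 + 40.9499/60 = 84.682498
  E → positive
Point 3:
  Latitude: 35 + 51/60 + 8/3600 = 35.852222
  S ⇒ negate
  Lon: 116 + 31/60 + 4.9/3600 = 116.518028
  W → negative
Point 4:
  Lat: 28° + 10/60 + 38.8/3600 = 28 + 0.166667 + 0.010778 = 28.177444
  S ⇒ negate
  Lon: 175 + 6/60 + 27.3/3600 = 175.107583
  W → negative
Point 5:
  Lat: degrees = first 2 digits = 88, minutes = 36.6106; 88 + 36.6106/60 = 88.610177
  N → positive
  Lon: degrees = first 3 digits = 179, minutes = 58.898; 179 + 58.898/60 = 179.981633
  E ⇒ keep positive
Point 6:
  Latitude: split at 2 digits → 34° and 8.4448′; 34 + 8.4448/60 = 34.140747
  N ⇒ keep positive
  Longitude: degrees = first 3 digits = 52, minutes = 44.70281; 52 + 44.70281/60 = 52.745047
  W → negative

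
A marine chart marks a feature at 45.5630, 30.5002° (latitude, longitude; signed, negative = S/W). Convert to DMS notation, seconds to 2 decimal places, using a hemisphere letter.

Lat: whole degrees 45; 33.78000′ → 33′ and 46.8000″
Lon: 0.500200° → 30.01200′; 0.01200 × 60 = 0.7200″

45°33′46.80″ N, 30°30′0.72″ E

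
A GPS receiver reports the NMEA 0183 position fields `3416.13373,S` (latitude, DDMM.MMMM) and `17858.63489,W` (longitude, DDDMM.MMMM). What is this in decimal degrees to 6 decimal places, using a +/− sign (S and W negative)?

-34.268896, -178.977248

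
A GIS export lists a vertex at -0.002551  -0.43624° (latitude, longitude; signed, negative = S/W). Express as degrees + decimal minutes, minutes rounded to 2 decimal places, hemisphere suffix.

0° 0.15′ S, 0° 26.17′ W

Latitude is negative → S; |value| = 0.002551
Latitude: 0° + 0.002551 × 60 = 0° 0.1531′
Longitude is negative → W; |value| = 0.436240
Lon: minutes = (0.436240 − 0) × 60 = 26.1744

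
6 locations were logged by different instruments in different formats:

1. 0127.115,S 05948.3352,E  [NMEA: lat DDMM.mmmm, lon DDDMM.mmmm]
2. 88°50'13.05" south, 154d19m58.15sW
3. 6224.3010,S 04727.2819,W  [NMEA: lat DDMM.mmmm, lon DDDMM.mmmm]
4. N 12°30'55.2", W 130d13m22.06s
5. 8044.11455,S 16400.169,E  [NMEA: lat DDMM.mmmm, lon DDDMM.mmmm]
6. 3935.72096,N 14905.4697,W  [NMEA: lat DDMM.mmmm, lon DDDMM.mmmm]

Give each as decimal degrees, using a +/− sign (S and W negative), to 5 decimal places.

Point 1:
  Latitude: split at 2 digits → 01° and 27.115′; 1 + 27.115/60 = 1.451917
  hemisphere S, so the sign is −
  Longitude: degrees = first 3 digits = 59, minutes = 48.3352; 59 + 48.3352/60 = 59.805587
  E → positive
Point 2:
  φ: 88 + 50/60 + 13.05/3600 = 88.836958
  hemisphere S, so the sign is −
  Lon: 154° + 19/60 + 58.15/3600 = 154 + 0.316667 + 0.016153 = 154.332819
  W → negative
Point 3:
  φ: degrees = first 2 digits = 62, minutes = 24.301; 62 + 24.301/60 = 62.405017
  S ⇒ negate
  λ: degrees = first 3 digits = 47, minutes = 27.2819; 47 + 27.2819/60 = 47.454698
  W → negative
Point 4:
  Lat: 12 + 30/60 + 55.2/3600 = 12.515333
  N → positive
  Lon: 130° + 13/60 + 22.06/3600 = 130 + 0.216667 + 0.006128 = 130.222794
  hemisphere W, so the sign is −
Point 5:
  Latitude: split at 2 digits → 80° and 44.11455′; 80 + 44.11455/60 = 80.735243
  S → negative
  Lon: degrees = first 3 digits = 164, minutes = 0.169; 164 + 0.169/60 = 164.002817
  E → positive
Point 6:
  Latitude: split at 2 digits → 39° and 35.72096′; 39 + 35.72096/60 = 39.595349
  N ⇒ keep positive
  λ: degrees = first 3 digits = 149, minutes = 5.4697; 149 + 5.4697/60 = 149.091162
  hemisphere W, so the sign is −

1. -1.45192, 59.80559
2. -88.83696, -154.33282
3. -62.40502, -47.45470
4. 12.51533, -130.22279
5. -80.73524, 164.00282
6. 39.59535, -149.09116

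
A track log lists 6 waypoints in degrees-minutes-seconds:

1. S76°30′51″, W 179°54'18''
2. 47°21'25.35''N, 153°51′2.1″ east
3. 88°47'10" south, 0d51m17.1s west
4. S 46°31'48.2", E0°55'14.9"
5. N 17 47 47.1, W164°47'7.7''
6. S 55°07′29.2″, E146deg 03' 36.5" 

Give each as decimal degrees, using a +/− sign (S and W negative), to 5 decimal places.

1. -76.51417, -179.90500
2. 47.35704, 153.85058
3. -88.78611, -0.85475
4. -46.53006, 0.92081
5. 17.79642, -164.78547
6. -55.12478, 146.06014

Point 1:
  Lat: 76° + 30/60 + 51/3600 = 76 + 0.500000 + 0.014167 = 76.514167
  S → negative
  Longitude: 179 + 54/60 + 18/3600 = 179.905000
  W ⇒ negate
Point 2:
  φ: 47° + 21/60 + 25.35/3600 = 47 + 0.350000 + 0.007042 = 47.357042
  N ⇒ keep positive
  λ: 153° + 51/60 + 2.1/3600 = 153 + 0.850000 + 0.000583 = 153.850583
  E → positive
Point 3:
  Lat: 47′ + 10″ = 47.16667′; 88 + 47.16667/60 = 88.786111
  S → negative
  Longitude: 51′ + 17.1″ = 51.28500′; 0 + 51.28500/60 = 0.854750
  hemisphere W, so the sign is −
Point 4:
  φ: 31′ + 48.2″ = 31.80333′; 46 + 31.80333/60 = 46.530056
  S → negative
  Longitude: 0° + 55/60 + 14.9/3600 = 0 + 0.916667 + 0.004139 = 0.920806
  E → positive
Point 5:
  Latitude: 17 + 47/60 + 47.1/3600 = 17.796417
  N → positive
  Lon: 164 + 47/60 + 7.7/3600 = 164.785472
  W ⇒ negate
Point 6:
  Latitude: 7′ + 29.2″ = 7.48667′; 55 + 7.48667/60 = 55.124778
  S ⇒ negate
  λ: 3′ + 36.5″ = 3.60833′; 146 + 3.60833/60 = 146.060139
  E → positive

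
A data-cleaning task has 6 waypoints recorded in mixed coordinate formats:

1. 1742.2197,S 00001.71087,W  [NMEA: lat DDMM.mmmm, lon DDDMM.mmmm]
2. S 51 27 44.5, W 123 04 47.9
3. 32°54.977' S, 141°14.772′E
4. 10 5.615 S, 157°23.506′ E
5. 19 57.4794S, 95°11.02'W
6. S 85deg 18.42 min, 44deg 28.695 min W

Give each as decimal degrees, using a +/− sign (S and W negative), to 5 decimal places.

1. -17.70366, -0.02851
2. -51.46236, -123.07997
3. -32.91628, 141.24620
4. -10.09358, 157.39177
5. -19.95799, -95.18367
6. -85.30700, -44.47825

Point 1:
  φ: degrees = first 2 digits = 17, minutes = 42.2197; 17 + 42.2197/60 = 17.703662
  hemisphere S, so the sign is −
  Longitude: split at 3 digits → 000° and 1.71087′; 0 + 1.71087/60 = 0.028515
  W ⇒ negate
Point 2:
  φ: 51° + 27/60 + 44.5/3600 = 51 + 0.450000 + 0.012361 = 51.462361
  S ⇒ negate
  Longitude: 123° + 4/60 + 47.9/3600 = 123 + 0.066667 + 0.013306 = 123.079972
  hemisphere W, so the sign is −
Point 3:
  Lat: 54.977′ = 0.916283°; total 32.916283
  S → negative
  λ: 141 + 14.772/60 = 141.246200
  E → positive
Point 4:
  Lat: 5.615′ = 0.093583°; total 10.093583
  S → negative
  Lon: 23.506′ = 0.391767°; total 157.391767
  E → positive
Point 5:
  Latitude: 19 + 57.4794/60 = 19.957990
  S → negative
  λ: 11.02′ = 0.183667°; total 95.183667
  W ⇒ negate
Point 6:
  Latitude: 85 + 18.42/60 = 85.307000
  hemisphere S, so the sign is −
  Longitude: 28.695′ = 0.478250°; total 44.478250
  hemisphere W, so the sign is −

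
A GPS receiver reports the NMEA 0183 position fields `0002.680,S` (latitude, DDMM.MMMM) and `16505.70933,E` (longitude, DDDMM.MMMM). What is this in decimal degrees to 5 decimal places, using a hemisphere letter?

0.04467° S, 165.09516° E

Latitude: degrees = first 2 digits = 0, minutes = 2.68; 0 + 2.68/60 = 0.044667
Longitude: degrees = first 3 digits = 165, minutes = 5.70933; 165 + 5.70933/60 = 165.095156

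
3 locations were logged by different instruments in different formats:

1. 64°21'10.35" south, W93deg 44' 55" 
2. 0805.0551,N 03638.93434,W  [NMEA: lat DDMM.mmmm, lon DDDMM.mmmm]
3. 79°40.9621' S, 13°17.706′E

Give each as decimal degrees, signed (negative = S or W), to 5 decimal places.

Point 1:
  Latitude: 21′ + 10.35″ = 21.17250′; 64 + 21.17250/60 = 64.352875
  S → negative
  Longitude: 93° + 44/60 + 55/3600 = 93 + 0.733333 + 0.015278 = 93.748611
  W ⇒ negate
Point 2:
  φ: degrees = first 2 digits = 8, minutes = 5.0551; 8 + 5.0551/60 = 8.084252
  N → positive
  λ: degrees = first 3 digits = 36, minutes = 38.93434; 36 + 38.93434/60 = 36.648906
  W → negative
Point 3:
  Latitude: 79 + 40.9621/60 = 79.682702
  S ⇒ negate
  λ: 17.706′ = 0.295100°; total 13.295100
  E ⇒ keep positive

1. -64.35288, -93.74861
2. 8.08425, -36.64891
3. -79.68270, 13.29510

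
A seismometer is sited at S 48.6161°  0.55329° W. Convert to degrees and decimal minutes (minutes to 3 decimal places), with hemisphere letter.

48° 36.966′ S, 0° 33.197′ W

Lat: 48° + 0.616100 × 60 = 48° 36.96600′
Longitude: minutes = (0.553290 − 0) × 60 = 33.19740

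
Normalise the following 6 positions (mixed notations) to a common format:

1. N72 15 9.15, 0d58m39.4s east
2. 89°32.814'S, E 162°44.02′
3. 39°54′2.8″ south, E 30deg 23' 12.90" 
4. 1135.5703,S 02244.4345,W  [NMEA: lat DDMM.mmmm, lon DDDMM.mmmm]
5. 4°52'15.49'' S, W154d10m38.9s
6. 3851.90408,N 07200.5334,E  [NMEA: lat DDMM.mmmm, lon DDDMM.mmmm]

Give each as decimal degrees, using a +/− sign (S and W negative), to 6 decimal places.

1. 72.252542, 0.977611
2. -89.546900, 162.733667
3. -39.900778, 30.386917
4. -11.592838, -22.740575
5. -4.870969, -154.177472
6. 38.865068, 72.008890

Point 1:
  φ: 72 + 15/60 + 9.15/3600 = 72.2525417
  N → positive
  λ: 0° + 58/60 + 39.4/3600 = 0 + 0.966667 + 0.010944 = 0.9776111
  E → positive
Point 2:
  Lat: 89 + 32.814/60 = 89.5469000
  S ⇒ negate
  λ: 162 + 44.02/60 = 162.7336667
  E → positive
Point 3:
  Lat: 39° + 54/60 + 2.8/3600 = 39 + 0.900000 + 0.000778 = 39.9007778
  hemisphere S, so the sign is −
  λ: 30 + 23/60 + 12.9/3600 = 30.3869167
  E → positive
Point 4:
  Latitude: degrees = first 2 digits = 11, minutes = 35.5703; 11 + 35.5703/60 = 11.5928383
  S → negative
  λ: split at 3 digits → 022° and 44.4345′; 22 + 44.4345/60 = 22.7405750
  W ⇒ negate
Point 5:
  Latitude: 4° + 52/60 + 15.49/3600 = 4 + 0.866667 + 0.004303 = 4.8709694
  S → negative
  Lon: 154 + 10/60 + 38.9/3600 = 154.1774722
  hemisphere W, so the sign is −
Point 6:
  Lat: degrees = first 2 digits = 38, minutes = 51.90408; 38 + 51.90408/60 = 38.8650680
  N ⇒ keep positive
  λ: split at 3 digits → 072° and 0.5334′; 72 + 0.5334/60 = 72.0088900
  E → positive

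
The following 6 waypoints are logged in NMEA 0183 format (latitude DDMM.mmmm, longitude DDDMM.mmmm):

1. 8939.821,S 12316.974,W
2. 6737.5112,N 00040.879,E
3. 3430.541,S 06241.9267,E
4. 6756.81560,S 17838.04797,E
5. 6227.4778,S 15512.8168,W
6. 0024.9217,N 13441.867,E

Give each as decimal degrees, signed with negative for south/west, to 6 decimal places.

Point 1:
  Lat: degrees = first 2 digits = 89, minutes = 39.821; 89 + 39.821/60 = 89.6636833
  hemisphere S, so the sign is −
  Longitude: split at 3 digits → 123° and 16.974′; 123 + 16.974/60 = 123.2829000
  W → negative
Point 2:
  φ: degrees = first 2 digits = 67, minutes = 37.5112; 67 + 37.5112/60 = 67.6251867
  N ⇒ keep positive
  Longitude: split at 3 digits → 000° and 40.879′; 0 + 40.879/60 = 0.6813167
  E ⇒ keep positive
Point 3:
  Latitude: degrees = first 2 digits = 34, minutes = 30.541; 34 + 30.541/60 = 34.5090167
  hemisphere S, so the sign is −
  λ: degrees = first 3 digits = 62, minutes = 41.9267; 62 + 41.9267/60 = 62.6987783
  E ⇒ keep positive
Point 4:
  Lat: split at 2 digits → 67° and 56.8156′; 67 + 56.8156/60 = 67.9469267
  S ⇒ negate
  Lon: degrees = first 3 digits = 178, minutes = 38.04797; 178 + 38.04797/60 = 178.6341328
  E → positive
Point 5:
  Latitude: split at 2 digits → 62° and 27.4778′; 62 + 27.4778/60 = 62.4579633
  S → negative
  Lon: degrees = first 3 digits = 155, minutes = 12.8168; 155 + 12.8168/60 = 155.2136133
  W → negative
Point 6:
  Latitude: split at 2 digits → 00° and 24.9217′; 0 + 24.9217/60 = 0.4153617
  N ⇒ keep positive
  Longitude: degrees = first 3 digits = 134, minutes = 41.867; 134 + 41.867/60 = 134.6977833
  E ⇒ keep positive

1. -89.663683, -123.282900
2. 67.625187, 0.681317
3. -34.509017, 62.698778
4. -67.946927, 178.634133
5. -62.457963, -155.213613
6. 0.415362, 134.697783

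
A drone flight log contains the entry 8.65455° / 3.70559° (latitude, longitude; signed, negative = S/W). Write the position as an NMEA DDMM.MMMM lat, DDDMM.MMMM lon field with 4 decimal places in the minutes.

0839.2730,N / 00342.3354,E

Lat: 8° + 0.654550 × 60 = 8° 39.273000′
Longitude: fractional part 0.705590 → 42.335400 minutes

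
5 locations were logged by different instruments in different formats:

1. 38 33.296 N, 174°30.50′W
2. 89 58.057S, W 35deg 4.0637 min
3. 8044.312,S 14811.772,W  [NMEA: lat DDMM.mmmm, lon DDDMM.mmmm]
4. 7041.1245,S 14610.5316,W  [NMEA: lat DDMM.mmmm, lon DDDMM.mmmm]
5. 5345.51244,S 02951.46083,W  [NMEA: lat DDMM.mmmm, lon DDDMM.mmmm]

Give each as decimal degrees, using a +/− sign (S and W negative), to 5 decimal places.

1. 38.55493, -174.50833
2. -89.96762, -35.06773
3. -80.73853, -148.19620
4. -70.68541, -146.17553
5. -53.75854, -29.85768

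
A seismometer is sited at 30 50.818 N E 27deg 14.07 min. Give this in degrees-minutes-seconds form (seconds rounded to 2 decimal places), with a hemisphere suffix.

30°50′49.08″ N, 27°14′4.20″ E

φ: 50.81800′ → 50′ and 0.81800 × 60 = 49.0800″
Longitude: fractional minutes 0.07000 × 60 = 4.2000″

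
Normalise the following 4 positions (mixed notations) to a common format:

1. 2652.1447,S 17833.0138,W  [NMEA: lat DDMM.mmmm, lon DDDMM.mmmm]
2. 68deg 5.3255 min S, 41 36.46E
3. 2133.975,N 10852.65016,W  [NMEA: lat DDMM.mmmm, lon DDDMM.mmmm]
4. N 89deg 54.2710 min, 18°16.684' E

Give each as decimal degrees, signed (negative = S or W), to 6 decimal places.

1. -26.869078, -178.550230
2. -68.088758, 41.607667
3. 21.566250, -108.877503
4. 89.904517, 18.278067

Point 1:
  Lat: split at 2 digits → 26° and 52.1447′; 26 + 52.1447/60 = 26.8690783
  hemisphere S, so the sign is −
  Longitude: degrees = first 3 digits = 178, minutes = 33.0138; 178 + 33.0138/60 = 178.5502300
  hemisphere W, so the sign is −
Point 2:
  Lat: 68 + 5.3255/60 = 68.0887583
  S → negative
  Longitude: 41 + 36.46/60 = 41.6076667
  E ⇒ keep positive
Point 3:
  φ: split at 2 digits → 21° and 33.975′; 21 + 33.975/60 = 21.5662500
  N → positive
  Longitude: split at 3 digits → 108° and 52.65016′; 108 + 52.65016/60 = 108.8775027
  W → negative
Point 4:
  φ: 54.271′ = 0.904517°; total 89.9045167
  N → positive
  Longitude: 18 + 16.684/60 = 18.2780667
  E → positive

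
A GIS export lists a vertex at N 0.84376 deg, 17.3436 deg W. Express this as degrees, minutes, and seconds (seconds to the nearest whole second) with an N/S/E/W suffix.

0°50′38″ N, 17°20′37″ W

Lat: 0.843760° → 50.62560′; 0.62560 × 60 = 37.54″
λ: 0.343600° → 20.61600′; 0.61600 × 60 = 36.96″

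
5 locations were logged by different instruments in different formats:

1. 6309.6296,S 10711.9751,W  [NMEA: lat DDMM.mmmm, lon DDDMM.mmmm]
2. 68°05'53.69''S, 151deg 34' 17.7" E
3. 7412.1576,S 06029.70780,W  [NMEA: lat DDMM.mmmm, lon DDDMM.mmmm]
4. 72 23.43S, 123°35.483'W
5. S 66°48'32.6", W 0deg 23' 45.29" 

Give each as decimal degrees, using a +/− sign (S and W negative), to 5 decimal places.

1. -63.16049, -107.19959
2. -68.09825, 151.57158
3. -74.20263, -60.49513
4. -72.39050, -123.59138
5. -66.80906, -0.39591

Point 1:
  φ: degrees = first 2 digits = 63, minutes = 9.6296; 63 + 9.6296/60 = 63.160493
  S → negative
  Longitude: degrees = first 3 digits = 107, minutes = 11.9751; 107 + 11.9751/60 = 107.199585
  W ⇒ negate
Point 2:
  φ: 5′ + 53.69″ = 5.89483′; 68 + 5.89483/60 = 68.098247
  hemisphere S, so the sign is −
  Longitude: 34′ + 17.7″ = 34.29500′; 151 + 34.29500/60 = 151.571583
  E → positive
Point 3:
  φ: degrees = first 2 digits = 74, minutes = 12.1576; 74 + 12.1576/60 = 74.202627
  hemisphere S, so the sign is −
  λ: split at 3 digits → 060° and 29.7078′; 60 + 29.7078/60 = 60.495130
  hemisphere W, so the sign is −
Point 4:
  Lat: 72 + 23.43/60 = 72.390500
  S → negative
  Lon: 123 + 35.483/60 = 123.591383
  W ⇒ negate
Point 5:
  Lat: 66 + 48/60 + 32.6/3600 = 66.809056
  S ⇒ negate
  Lon: 0° + 23/60 + 45.29/3600 = 0 + 0.383333 + 0.012581 = 0.395914
  W ⇒ negate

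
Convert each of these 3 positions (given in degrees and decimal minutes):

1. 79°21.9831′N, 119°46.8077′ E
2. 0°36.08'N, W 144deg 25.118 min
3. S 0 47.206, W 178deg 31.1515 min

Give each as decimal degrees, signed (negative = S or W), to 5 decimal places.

Point 1:
  Latitude: 21.9831′ = 0.366385°; total 79.366385
  N ⇒ keep positive
  Longitude: 119 + 46.8077/60 = 119.780128
  E ⇒ keep positive
Point 2:
  Latitude: 0 + 36.08/60 = 0.601333
  N → positive
  Lon: 144 + 25.118/60 = 144.418633
  W ⇒ negate
Point 3:
  Lat: 47.206′ = 0.786767°; total 0.786767
  hemisphere S, so the sign is −
  λ: 31.1515′ = 0.519192°; total 178.519192
  W → negative

1. 79.36639, 119.78013
2. 0.60133, -144.41863
3. -0.78677, -178.51919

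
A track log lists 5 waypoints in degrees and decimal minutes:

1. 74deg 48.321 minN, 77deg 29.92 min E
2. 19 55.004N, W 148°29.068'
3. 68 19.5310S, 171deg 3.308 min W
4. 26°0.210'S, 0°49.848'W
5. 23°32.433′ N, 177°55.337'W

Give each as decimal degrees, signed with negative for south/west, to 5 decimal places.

1. 74.80535, 77.49867
2. 19.91673, -148.48447
3. -68.32552, -171.05513
4. -26.00350, -0.83080
5. 23.54055, -177.92228

Point 1:
  Lat: 48.321′ = 0.805350°; total 74.805350
  N ⇒ keep positive
  Longitude: 77 + 29.92/60 = 77.498667
  E ⇒ keep positive
Point 2:
  Lat: 55.004′ = 0.916733°; total 19.916733
  N → positive
  Lon: 148 + 29.068/60 = 148.484467
  W → negative
Point 3:
  Lat: 19.531′ = 0.325517°; total 68.325517
  S → negative
  λ: 171 + 3.308/60 = 171.055133
  W → negative
Point 4:
  φ: 0.21′ = 0.003500°; total 26.003500
  hemisphere S, so the sign is −
  λ: 0 + 49.848/60 = 0.830800
  hemisphere W, so the sign is −
Point 5:
  Latitude: 32.433′ = 0.540550°; total 23.540550
  N → positive
  λ: 177 + 55.337/60 = 177.922283
  W ⇒ negate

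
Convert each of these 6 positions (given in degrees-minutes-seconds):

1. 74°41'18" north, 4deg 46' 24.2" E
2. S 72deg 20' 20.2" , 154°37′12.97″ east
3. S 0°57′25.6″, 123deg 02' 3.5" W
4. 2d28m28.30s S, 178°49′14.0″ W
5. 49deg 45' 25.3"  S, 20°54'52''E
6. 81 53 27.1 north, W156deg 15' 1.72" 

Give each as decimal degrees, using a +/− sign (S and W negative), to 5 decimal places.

Point 1:
  Latitude: 74° + 41/60 + 18/3600 = 74 + 0.683333 + 0.005000 = 74.688333
  N ⇒ keep positive
  Lon: 4 + 46/60 + 24.2/3600 = 4.773389
  E ⇒ keep positive
Point 2:
  Lat: 72° + 20/60 + 20.2/3600 = 72 + 0.333333 + 0.005611 = 72.338944
  S → negative
  Longitude: 37′ + 12.97″ = 37.21617′; 154 + 37.21617/60 = 154.620269
  E → positive
Point 3:
  Lat: 57′ + 25.6″ = 57.42667′; 0 + 57.42667/60 = 0.957111
  S ⇒ negate
  Longitude: 123° + 2/60 + 3.5/3600 = 123 + 0.033333 + 0.000972 = 123.034306
  W → negative
Point 4:
  φ: 2° + 28/60 + 28.3/3600 = 2 + 0.466667 + 0.007861 = 2.474528
  S → negative
  Lon: 178° + 49/60 + 14/3600 = 178 + 0.816667 + 0.003889 = 178.820556
  W → negative
Point 5:
  φ: 49 + 45/60 + 25.3/3600 = 49.757028
  S → negative
  Longitude: 20 + 54/60 + 52/3600 = 20.914444
  E → positive
Point 6:
  Latitude: 81 + 53/60 + 27.1/3600 = 81.890861
  N ⇒ keep positive
  Longitude: 156 + 15/60 + 1.72/3600 = 156.250478
  W ⇒ negate

1. 74.68833, 4.77339
2. -72.33894, 154.62027
3. -0.95711, -123.03431
4. -2.47453, -178.82056
5. -49.75703, 20.91444
6. 81.89086, -156.25048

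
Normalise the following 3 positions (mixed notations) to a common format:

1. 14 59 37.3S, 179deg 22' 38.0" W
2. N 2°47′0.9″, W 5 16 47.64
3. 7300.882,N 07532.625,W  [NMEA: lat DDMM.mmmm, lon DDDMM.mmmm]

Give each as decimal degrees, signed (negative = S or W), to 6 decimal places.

1. -14.993694, -179.377222
2. 2.783583, -5.279900
3. 73.014700, -75.543750

Point 1:
  φ: 59′ + 37.3″ = 59.62167′; 14 + 59.62167/60 = 14.9936944
  S → negative
  Longitude: 22′ + 38″ = 22.63333′; 179 + 22.63333/60 = 179.3772222
  W → negative
Point 2:
  φ: 2 + 47/60 + 0.9/3600 = 2.7835833
  N → positive
  Longitude: 5° + 16/60 + 47.64/3600 = 5 + 0.266667 + 0.013233 = 5.2799000
  hemisphere W, so the sign is −
Point 3:
  Latitude: degrees = first 2 digits = 73, minutes = 0.882; 73 + 0.882/60 = 73.0147000
  N ⇒ keep positive
  λ: split at 3 digits → 075° and 32.625′; 75 + 32.625/60 = 75.5437500
  W → negative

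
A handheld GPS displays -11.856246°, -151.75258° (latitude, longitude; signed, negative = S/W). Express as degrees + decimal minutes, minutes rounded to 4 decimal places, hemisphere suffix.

Latitude is negative → S; |value| = 11.856246
Latitude: fractional part 0.856246 → 51.374760 minutes
Longitude is negative → W; |value| = 151.752580
λ: minutes = (151.752580 − 151) × 60 = 45.154800

11° 51.3748′ S, 151° 45.1548′ W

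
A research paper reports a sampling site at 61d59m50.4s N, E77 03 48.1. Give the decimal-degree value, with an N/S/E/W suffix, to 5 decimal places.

61.99733° N, 77.06336° E

Lat: 59′ + 50.4″ = 59.84000′; 61 + 59.84000/60 = 61.997333
Lon: 3′ + 48.1″ = 3.80167′; 77 + 3.80167/60 = 77.063361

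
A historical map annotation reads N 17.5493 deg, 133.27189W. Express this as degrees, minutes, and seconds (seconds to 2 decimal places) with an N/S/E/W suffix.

17°32′57.48″ N, 133°16′18.80″ W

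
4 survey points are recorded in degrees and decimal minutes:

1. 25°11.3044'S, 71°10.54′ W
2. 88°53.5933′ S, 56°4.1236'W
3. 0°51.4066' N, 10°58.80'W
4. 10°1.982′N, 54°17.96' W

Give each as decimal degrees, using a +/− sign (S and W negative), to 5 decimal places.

1. -25.18841, -71.17567
2. -88.89322, -56.06873
3. 0.85678, -10.98000
4. 10.03303, -54.29933

Point 1:
  Lat: 25 + 11.3044/60 = 25.188407
  S → negative
  Longitude: 10.54′ = 0.175667°; total 71.175667
  W ⇒ negate
Point 2:
  φ: 88 + 53.5933/60 = 88.893222
  hemisphere S, so the sign is −
  Lon: 4.1236′ = 0.068727°; total 56.068727
  W → negative
Point 3:
  Latitude: 51.4066′ = 0.856777°; total 0.856777
  N → positive
  λ: 10 + 58.8/60 = 10.980000
  hemisphere W, so the sign is −
Point 4:
  φ: 10 + 1.982/60 = 10.033033
  N ⇒ keep positive
  λ: 54 + 17.96/60 = 54.299333
  W → negative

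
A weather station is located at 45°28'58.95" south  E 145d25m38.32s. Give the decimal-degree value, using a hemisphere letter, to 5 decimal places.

Latitude: 28′ + 58.95″ = 28.98250′; 45 + 28.98250/60 = 45.483042
λ: 145 + 25/60 + 38.32/3600 = 145.427311

45.48304° S, 145.42731° E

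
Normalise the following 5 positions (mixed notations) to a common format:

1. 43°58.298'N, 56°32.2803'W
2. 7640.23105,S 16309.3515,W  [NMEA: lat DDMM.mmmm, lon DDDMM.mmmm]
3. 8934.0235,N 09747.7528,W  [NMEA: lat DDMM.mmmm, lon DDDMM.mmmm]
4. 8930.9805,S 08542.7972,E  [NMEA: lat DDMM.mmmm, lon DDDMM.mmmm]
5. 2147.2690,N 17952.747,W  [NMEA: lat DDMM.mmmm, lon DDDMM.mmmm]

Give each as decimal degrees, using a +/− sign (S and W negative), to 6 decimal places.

1. 43.971633, -56.538005
2. -76.670518, -163.155858
3. 89.567058, -97.795880
4. -89.516342, 85.713287
5. 21.787817, -179.879117

Point 1:
  φ: 58.298′ = 0.971633°; total 43.9716333
  N ⇒ keep positive
  Longitude: 56 + 32.2803/60 = 56.5380050
  W ⇒ negate
Point 2:
  Lat: degrees = first 2 digits = 76, minutes = 40.23105; 76 + 40.23105/60 = 76.6705175
  S → negative
  λ: degrees = first 3 digits = 163, minutes = 9.3515; 163 + 9.3515/60 = 163.1558583
  W ⇒ negate
Point 3:
  Lat: degrees = first 2 digits = 89, minutes = 34.0235; 89 + 34.0235/60 = 89.5670583
  N → positive
  λ: degrees = first 3 digits = 97, minutes = 47.7528; 97 + 47.7528/60 = 97.7958800
  hemisphere W, so the sign is −
Point 4:
  Lat: split at 2 digits → 89° and 30.9805′; 89 + 30.9805/60 = 89.5163417
  S → negative
  Longitude: split at 3 digits → 085° and 42.7972′; 85 + 42.7972/60 = 85.7132867
  E ⇒ keep positive
Point 5:
  Latitude: split at 2 digits → 21° and 47.269′; 21 + 47.269/60 = 21.7878167
  N ⇒ keep positive
  λ: degrees = first 3 digits = 179, minutes = 52.747; 179 + 52.747/60 = 179.8791167
  W → negative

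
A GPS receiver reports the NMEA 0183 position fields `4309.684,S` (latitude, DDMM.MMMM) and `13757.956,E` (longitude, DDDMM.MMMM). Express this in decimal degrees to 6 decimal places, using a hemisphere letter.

φ: degrees = first 2 digits = 43, minutes = 9.684; 43 + 9.684/60 = 43.1614000
λ: degrees = first 3 digits = 137, minutes = 57.956; 137 + 57.956/60 = 137.9659333

43.161400° S, 137.965933° E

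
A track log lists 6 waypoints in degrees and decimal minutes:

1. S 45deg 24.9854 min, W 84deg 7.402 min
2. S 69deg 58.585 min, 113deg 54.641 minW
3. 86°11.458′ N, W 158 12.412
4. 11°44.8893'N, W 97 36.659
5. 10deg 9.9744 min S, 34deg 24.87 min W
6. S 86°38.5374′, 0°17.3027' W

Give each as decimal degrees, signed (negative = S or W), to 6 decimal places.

Point 1:
  Latitude: 45 + 24.9854/60 = 45.4164233
  S ⇒ negate
  Lon: 84 + 7.402/60 = 84.1233667
  W → negative
Point 2:
  φ: 69 + 58.585/60 = 69.9764167
  S → negative
  Longitude: 54.641′ = 0.910683°; total 113.9106833
  hemisphere W, so the sign is −
Point 3:
  Lat: 11.458′ = 0.190967°; total 86.1909667
  N ⇒ keep positive
  Lon: 12.412′ = 0.206867°; total 158.2068667
  W → negative
Point 4:
  Latitude: 11 + 44.8893/60 = 11.7481550
  N ⇒ keep positive
  Lon: 36.659′ = 0.610983°; total 97.6109833
  W → negative
Point 5:
  Latitude: 9.9744′ = 0.166240°; total 10.1662400
  S ⇒ negate
  Lon: 34 + 24.87/60 = 34.4145000
  W → negative
Point 6:
  φ: 86 + 38.5374/60 = 86.6422900
  S → negative
  Longitude: 17.3027′ = 0.288378°; total 0.2883783
  W → negative

1. -45.416423, -84.123367
2. -69.976417, -113.910683
3. 86.190967, -158.206867
4. 11.748155, -97.610983
5. -10.166240, -34.414500
6. -86.642290, -0.288378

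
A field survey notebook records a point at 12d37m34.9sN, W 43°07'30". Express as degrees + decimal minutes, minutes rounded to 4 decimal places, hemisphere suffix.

12° 37.5817′ N, 43° 7.5000′ W

φ: 37 + 34.9/60 = 37.581667′
Longitude: seconds/60 = 0.50000; minutes = 7 + 0.50000 = 7.500000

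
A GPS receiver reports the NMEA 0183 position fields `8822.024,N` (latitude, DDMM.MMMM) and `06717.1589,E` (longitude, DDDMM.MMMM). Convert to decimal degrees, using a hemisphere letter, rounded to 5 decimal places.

Lat: split at 2 digits → 88° and 22.024′; 88 + 22.024/60 = 88.367067
λ: degrees = first 3 digits = 67, minutes = 17.1589; 67 + 17.1589/60 = 67.285982

88.36707° N, 67.28598° E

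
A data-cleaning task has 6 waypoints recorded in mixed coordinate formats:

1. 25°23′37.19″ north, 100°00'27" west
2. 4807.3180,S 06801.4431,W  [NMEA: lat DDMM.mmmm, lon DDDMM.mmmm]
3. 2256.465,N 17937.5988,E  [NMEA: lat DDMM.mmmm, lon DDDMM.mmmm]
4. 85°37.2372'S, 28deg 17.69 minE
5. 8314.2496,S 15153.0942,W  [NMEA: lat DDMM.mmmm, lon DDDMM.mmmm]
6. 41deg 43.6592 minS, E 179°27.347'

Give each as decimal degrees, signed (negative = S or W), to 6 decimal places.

Point 1:
  φ: 23′ + 37.19″ = 23.61983′; 25 + 23.61983/60 = 25.3936639
  N → positive
  Longitude: 100 + 0/60 + 27/3600 = 100.0075000
  hemisphere W, so the sign is −
Point 2:
  Lat: degrees = first 2 digits = 48, minutes = 7.318; 48 + 7.318/60 = 48.1219667
  S → negative
  Longitude: split at 3 digits → 068° and 1.4431′; 68 + 1.4431/60 = 68.0240517
  hemisphere W, so the sign is −
Point 3:
  φ: split at 2 digits → 22° and 56.465′; 22 + 56.465/60 = 22.9410833
  N ⇒ keep positive
  λ: split at 3 digits → 179° and 37.5988′; 179 + 37.5988/60 = 179.6266467
  E → positive
Point 4:
  Lat: 85 + 37.2372/60 = 85.6206200
  S → negative
  Lon: 28 + 17.69/60 = 28.2948333
  E ⇒ keep positive
Point 5:
  Lat: split at 2 digits → 83° and 14.2496′; 83 + 14.2496/60 = 83.2374933
  S → negative
  Longitude: degrees = first 3 digits = 151, minutes = 53.0942; 151 + 53.0942/60 = 151.8849033
  W → negative
Point 6:
  φ: 43.6592′ = 0.727653°; total 41.7276533
  hemisphere S, so the sign is −
  Longitude: 179 + 27.347/60 = 179.4557833
  E → positive

1. 25.393664, -100.007500
2. -48.121967, -68.024052
3. 22.941083, 179.626647
4. -85.620620, 28.294833
5. -83.237493, -151.884903
6. -41.727653, 179.455783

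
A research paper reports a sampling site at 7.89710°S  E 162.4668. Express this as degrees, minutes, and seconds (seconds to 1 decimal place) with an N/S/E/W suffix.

7°53′49.6″ S, 162°28′0.5″ E

Latitude: 0.897100 × 60 = 53.82600′ → 53′, remainder × 60 = 49.560″
Longitude: 0.466800 × 60 = 28.00800′ → 28′, remainder × 60 = 0.480″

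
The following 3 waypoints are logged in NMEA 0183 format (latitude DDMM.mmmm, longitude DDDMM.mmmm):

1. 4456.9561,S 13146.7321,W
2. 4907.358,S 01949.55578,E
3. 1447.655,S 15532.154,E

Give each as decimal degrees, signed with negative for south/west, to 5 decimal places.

Point 1:
  Lat: split at 2 digits → 44° and 56.9561′; 44 + 56.9561/60 = 44.949268
  S → negative
  Longitude: split at 3 digits → 131° and 46.7321′; 131 + 46.7321/60 = 131.778868
  W ⇒ negate
Point 2:
  φ: split at 2 digits → 49° and 7.358′; 49 + 7.358/60 = 49.122633
  S ⇒ negate
  Lon: degrees = first 3 digits = 19, minutes = 49.55578; 19 + 49.55578/60 = 19.825930
  E ⇒ keep positive
Point 3:
  Lat: degrees = first 2 digits = 14, minutes = 47.655; 14 + 47.655/60 = 14.794250
  hemisphere S, so the sign is −
  Longitude: split at 3 digits → 155° and 32.154′; 155 + 32.154/60 = 155.535900
  E ⇒ keep positive

1. -44.94927, -131.77887
2. -49.12263, 19.82593
3. -14.79425, 155.53590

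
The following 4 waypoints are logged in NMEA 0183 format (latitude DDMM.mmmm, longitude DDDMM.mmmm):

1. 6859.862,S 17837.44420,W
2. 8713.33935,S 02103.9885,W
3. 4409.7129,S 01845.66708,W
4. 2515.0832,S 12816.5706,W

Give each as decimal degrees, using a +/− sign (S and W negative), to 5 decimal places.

Point 1:
  Latitude: split at 2 digits → 68° and 59.862′; 68 + 59.862/60 = 68.997700
  S → negative
  Longitude: degrees = first 3 digits = 178, minutes = 37.4442; 178 + 37.4442/60 = 178.624070
  hemisphere W, so the sign is −
Point 2:
  φ: split at 2 digits → 87° and 13.33935′; 87 + 13.33935/60 = 87.222323
  hemisphere S, so the sign is −
  λ: split at 3 digits → 021° and 3.9885′; 21 + 3.9885/60 = 21.066475
  W → negative
Point 3:
  Latitude: split at 2 digits → 44° and 9.7129′; 44 + 9.7129/60 = 44.161882
  hemisphere S, so the sign is −
  Lon: degrees = first 3 digits = 18, minutes = 45.66708; 18 + 45.66708/60 = 18.761118
  hemisphere W, so the sign is −
Point 4:
  Latitude: split at 2 digits → 25° and 15.0832′; 25 + 15.0832/60 = 25.251387
  S ⇒ negate
  Lon: degrees = first 3 digits = 128, minutes = 16.5706; 128 + 16.5706/60 = 128.276177
  W ⇒ negate

1. -68.99770, -178.62407
2. -87.22232, -21.06648
3. -44.16188, -18.76112
4. -25.25139, -128.27618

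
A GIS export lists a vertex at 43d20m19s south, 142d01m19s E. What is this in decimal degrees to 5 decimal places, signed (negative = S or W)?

Lat: 43 + 20/60 + 19/3600 = 43.338611
hemisphere S, so the sign is −
Lon: 1′ + 19″ = 1.31667′; 142 + 1.31667/60 = 142.021944
E ⇒ keep positive

-43.33861, 142.02194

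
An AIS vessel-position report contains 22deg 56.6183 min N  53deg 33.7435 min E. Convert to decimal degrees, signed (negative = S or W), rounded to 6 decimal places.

Latitude: 22 + 56.6183/60 = 22.9436383
N ⇒ keep positive
Lon: 33.7435′ = 0.562392°; total 53.5623917
E ⇒ keep positive

22.943638, 53.562392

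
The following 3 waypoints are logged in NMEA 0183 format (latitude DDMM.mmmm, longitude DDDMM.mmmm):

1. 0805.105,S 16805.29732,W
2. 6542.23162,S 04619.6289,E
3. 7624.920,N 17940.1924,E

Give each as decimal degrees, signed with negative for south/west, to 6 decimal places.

Point 1:
  Lat: split at 2 digits → 08° and 5.105′; 8 + 5.105/60 = 8.0850833
  S ⇒ negate
  Lon: split at 3 digits → 168° and 5.29732′; 168 + 5.29732/60 = 168.0882887
  hemisphere W, so the sign is −
Point 2:
  φ: degrees = first 2 digits = 65, minutes = 42.23162; 65 + 42.23162/60 = 65.7038603
  hemisphere S, so the sign is −
  Longitude: split at 3 digits → 046° and 19.6289′; 46 + 19.6289/60 = 46.3271483
  E → positive
Point 3:
  Latitude: split at 2 digits → 76° and 24.92′; 76 + 24.92/60 = 76.4153333
  N → positive
  Longitude: degrees = first 3 digits = 179, minutes = 40.1924; 179 + 40.1924/60 = 179.6698733
  E → positive

1. -8.085083, -168.088289
2. -65.703860, 46.327148
3. 76.415333, 179.669873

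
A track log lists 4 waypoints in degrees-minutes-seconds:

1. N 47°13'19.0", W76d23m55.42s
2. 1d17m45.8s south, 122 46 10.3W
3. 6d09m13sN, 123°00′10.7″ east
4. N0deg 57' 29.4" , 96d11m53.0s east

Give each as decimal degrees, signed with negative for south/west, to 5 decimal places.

1. 47.22194, -76.39873
2. -1.29606, -122.76953
3. 6.15361, 123.00297
4. 0.95817, 96.19806

Point 1:
  Lat: 13′ + 19″ = 13.31667′; 47 + 13.31667/60 = 47.221944
  N ⇒ keep positive
  Lon: 76° + 23/60 + 55.42/3600 = 76 + 0.383333 + 0.015394 = 76.398728
  W → negative
Point 2:
  Latitude: 1° + 17/60 + 45.8/3600 = 1 + 0.283333 + 0.012722 = 1.296056
  S ⇒ negate
  λ: 122° + 46/60 + 10.3/3600 = 122 + 0.766667 + 0.002861 = 122.769528
  W → negative
Point 3:
  Lat: 6° + 9/60 + 13/3600 = 6 + 0.150000 + 0.003611 = 6.153611
  N ⇒ keep positive
  Longitude: 0′ + 10.7″ = 0.17833′; 123 + 0.17833/60 = 123.002972
  E → positive
Point 4:
  φ: 57′ + 29.4″ = 57.49000′; 0 + 57.49000/60 = 0.958167
  N → positive
  Lon: 96 + 11/60 + 53/3600 = 96.198056
  E → positive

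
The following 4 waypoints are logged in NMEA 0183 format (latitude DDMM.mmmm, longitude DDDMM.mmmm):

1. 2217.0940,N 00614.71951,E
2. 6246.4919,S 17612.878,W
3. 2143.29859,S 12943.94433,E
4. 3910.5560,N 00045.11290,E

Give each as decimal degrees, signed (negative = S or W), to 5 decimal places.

Point 1:
  Latitude: split at 2 digits → 22° and 17.094′; 22 + 17.094/60 = 22.284900
  N → positive
  Longitude: split at 3 digits → 006° and 14.71951′; 6 + 14.71951/60 = 6.245325
  E → positive
Point 2:
  Lat: split at 2 digits → 62° and 46.4919′; 62 + 46.4919/60 = 62.774865
  S → negative
  Lon: degrees = first 3 digits = 176, minutes = 12.878; 176 + 12.878/60 = 176.214633
  hemisphere W, so the sign is −
Point 3:
  Latitude: split at 2 digits → 21° and 43.29859′; 21 + 43.29859/60 = 21.721643
  S → negative
  λ: degrees = first 3 digits = 129, minutes = 43.94433; 129 + 43.94433/60 = 129.732406
  E → positive
Point 4:
  Lat: degrees = first 2 digits = 39, minutes = 10.556; 39 + 10.556/60 = 39.175933
  N ⇒ keep positive
  λ: split at 3 digits → 000° and 45.1129′; 0 + 45.1129/60 = 0.751882
  E ⇒ keep positive

1. 22.28490, 6.24533
2. -62.77487, -176.21463
3. -21.72164, 129.73241
4. 39.17593, 0.75188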